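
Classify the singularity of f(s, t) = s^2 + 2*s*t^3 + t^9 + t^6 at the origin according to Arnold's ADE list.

The Hessian of f at 0 has rank 1. Corank 1: A-series; mu = 8 gives A_8.

A8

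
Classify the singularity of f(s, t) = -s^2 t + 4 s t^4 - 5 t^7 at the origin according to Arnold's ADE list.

D_8

The Hessian of f at 0 is [[0, 0], [0, 0]] with rank 0, so corank 2. A Groebner basis of the Jacobian ideal J(f) in C{s,t} is {2*s^2/3 + s*t^3, -s*t/2 + t^4, s^3, s^2*t}; counting standard monomials gives mu = 8. Corank 2; j^3 = -s^2*t has shape L^2 M (L != M), so D-series; mu = 8 gives D_8.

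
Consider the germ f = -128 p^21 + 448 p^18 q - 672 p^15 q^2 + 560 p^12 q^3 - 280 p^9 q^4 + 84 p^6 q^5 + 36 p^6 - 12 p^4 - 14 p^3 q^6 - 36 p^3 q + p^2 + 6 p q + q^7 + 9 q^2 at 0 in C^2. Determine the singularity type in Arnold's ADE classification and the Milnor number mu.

The Hessian of f at 0 has rank 1. Corank 1: A-series; mu = 6 gives A_6.

Type A6, Milnor number mu = 6.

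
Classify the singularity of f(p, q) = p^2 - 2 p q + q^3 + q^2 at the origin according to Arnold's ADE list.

A_2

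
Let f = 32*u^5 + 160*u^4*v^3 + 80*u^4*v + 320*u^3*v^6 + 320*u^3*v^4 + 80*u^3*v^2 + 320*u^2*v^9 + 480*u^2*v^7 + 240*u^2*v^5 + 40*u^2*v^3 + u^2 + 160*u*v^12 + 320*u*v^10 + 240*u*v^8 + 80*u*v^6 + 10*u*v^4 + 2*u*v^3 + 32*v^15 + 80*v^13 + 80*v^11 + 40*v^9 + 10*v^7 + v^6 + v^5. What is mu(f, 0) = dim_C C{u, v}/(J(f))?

The Hessian of f at 0 has rank 1. Corank 1: A-series; mu = 4 gives A_4.

4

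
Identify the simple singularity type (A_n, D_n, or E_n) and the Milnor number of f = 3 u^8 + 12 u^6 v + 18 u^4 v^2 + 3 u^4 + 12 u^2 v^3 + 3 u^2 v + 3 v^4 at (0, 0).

Type D5, Milnor number mu = 5.

The Hessian of f at 0 has rank 0. Corank 2; j^3 = 3*u^2*v has shape L^2 M (L != M), so D-series; mu = 5 gives D_5.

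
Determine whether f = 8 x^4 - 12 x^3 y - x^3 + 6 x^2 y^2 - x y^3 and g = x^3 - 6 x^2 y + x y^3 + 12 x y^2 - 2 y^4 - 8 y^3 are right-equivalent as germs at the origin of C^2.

The Hessian of f at 0 has rank 0. Corank 2; j^3 = -x^3 is a perfect cube, so E-series; the 4-jet and mu = 7 give E_7. The Hessian of g at 0 has rank 0. Corank 2; j^3 = (x - 2*y)^3 is a perfect cube, so E-series; the 4-jet and mu = 7 give E_7. Both have type E_7, hence right-equivalent.

Yes.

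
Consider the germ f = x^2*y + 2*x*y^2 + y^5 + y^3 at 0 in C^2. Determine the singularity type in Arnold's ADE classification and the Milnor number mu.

The Hessian of f at 0 is [[0, 0], [0, 0]] with rank 0, so corank 2. A Groebner basis of the Jacobian ideal J(f) in C{x,y} is {x^2/5 + y^4 - y^2/5, x^3 + y^3, x*y + y^2}; counting standard monomials gives mu = 6. Corank 2; j^3 = y*(x + y)^2 has shape L^2 M (L != M), so D-series; mu = 6 gives D_6.

Type D_{6}, Milnor number mu = 6.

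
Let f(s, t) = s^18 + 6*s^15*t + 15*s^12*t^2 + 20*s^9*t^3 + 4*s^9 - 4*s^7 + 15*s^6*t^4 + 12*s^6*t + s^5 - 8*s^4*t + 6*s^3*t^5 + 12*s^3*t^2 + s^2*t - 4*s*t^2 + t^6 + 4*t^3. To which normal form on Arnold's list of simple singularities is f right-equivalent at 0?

The Hessian of f at 0 has rank 0. Corank 2; j^3 = t*(s - 2*t)^2 has shape L^2 M (L != M), so D-series; mu = 7 gives D_7.

D_7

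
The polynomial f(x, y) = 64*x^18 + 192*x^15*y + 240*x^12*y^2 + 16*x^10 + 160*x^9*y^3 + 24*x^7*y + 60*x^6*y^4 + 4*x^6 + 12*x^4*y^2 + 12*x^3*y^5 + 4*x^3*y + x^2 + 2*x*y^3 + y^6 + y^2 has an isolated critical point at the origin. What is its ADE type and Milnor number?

The Hessian of f at 0 has rank 2. Corank 0: nondegenerate Morse point, so A_1.

Type A1, Milnor number mu = 1.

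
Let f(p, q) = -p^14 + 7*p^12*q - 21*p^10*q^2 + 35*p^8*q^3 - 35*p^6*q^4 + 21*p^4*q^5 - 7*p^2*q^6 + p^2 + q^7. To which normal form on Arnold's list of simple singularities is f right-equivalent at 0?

The Hessian of f at 0 has rank 1. Corank 1: A-series; mu = 6 gives A_6.

A_6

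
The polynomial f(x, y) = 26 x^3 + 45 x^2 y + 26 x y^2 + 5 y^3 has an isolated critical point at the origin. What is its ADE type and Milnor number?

The Hessian of f at 0 is [[0, 0], [0, 0]] with rank 0, so corank 2. A Groebner basis of the Jacobian ideal J(f) in C{x,y} is {y^3, x^2 + y^2/3, x*y}; counting standard monomials gives mu = 4. Corank 2; j^3 = (2*x + y)*(13*x^2 + 16*x*y + 5*y^2) splits into three distinct lines over C (the quadratic factor has nonzero discriminant), so D_4.

Type D4, Milnor number mu = 4.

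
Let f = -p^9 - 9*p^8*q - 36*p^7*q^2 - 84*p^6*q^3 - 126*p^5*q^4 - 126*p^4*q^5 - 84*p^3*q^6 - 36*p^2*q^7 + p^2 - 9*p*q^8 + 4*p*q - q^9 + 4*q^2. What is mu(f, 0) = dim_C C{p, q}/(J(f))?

8

The Hessian of f at 0 has rank 1. Corank 1: A-series; mu = 8 gives A_8.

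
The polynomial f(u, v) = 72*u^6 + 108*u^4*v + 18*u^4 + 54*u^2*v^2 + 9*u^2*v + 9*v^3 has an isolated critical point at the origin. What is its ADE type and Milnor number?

Type D4, Milnor number mu = 4.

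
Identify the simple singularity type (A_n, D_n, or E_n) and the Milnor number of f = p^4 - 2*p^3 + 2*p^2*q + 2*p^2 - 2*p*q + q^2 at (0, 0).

The Hessian of f at 0 is [[4, -2], [-2, 2]] with rank 2, so corank 0. A Groebner basis of the Jacobian ideal J(f) in C{p,q} is {p, q}; counting standard monomials gives mu = 1. Corank 0: nondegenerate Morse point, so A_1.

Type A_1, Milnor number mu = 1.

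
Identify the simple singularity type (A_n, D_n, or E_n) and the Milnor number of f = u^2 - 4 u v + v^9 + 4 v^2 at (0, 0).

Type A_8, Milnor number mu = 8.

The Hessian of f at 0 is [[2, -4], [-4, 8]] with rank 1, so corank 1. A Groebner basis of the Jacobian ideal J(f) in C{u,v} is {v^8, u - 2*v}; counting standard monomials gives mu = 8. Corank 1: A-series; mu = 8 gives A_8.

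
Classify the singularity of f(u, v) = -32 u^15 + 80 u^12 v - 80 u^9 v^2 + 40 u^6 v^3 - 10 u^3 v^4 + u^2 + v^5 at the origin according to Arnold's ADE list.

A4

The Hessian of f at 0 has rank 1. Corank 1: A-series; mu = 4 gives A_4.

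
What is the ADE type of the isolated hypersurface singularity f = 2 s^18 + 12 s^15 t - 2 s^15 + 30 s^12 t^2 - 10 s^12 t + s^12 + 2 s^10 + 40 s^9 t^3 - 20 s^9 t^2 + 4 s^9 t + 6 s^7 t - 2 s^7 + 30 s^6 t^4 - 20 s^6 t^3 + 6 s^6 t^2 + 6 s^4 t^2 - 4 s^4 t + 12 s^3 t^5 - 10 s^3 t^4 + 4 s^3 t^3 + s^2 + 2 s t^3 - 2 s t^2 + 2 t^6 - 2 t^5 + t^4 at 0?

A_5

The Hessian of f at 0 has rank 1. Corank 1: A-series; mu = 5 gives A_5.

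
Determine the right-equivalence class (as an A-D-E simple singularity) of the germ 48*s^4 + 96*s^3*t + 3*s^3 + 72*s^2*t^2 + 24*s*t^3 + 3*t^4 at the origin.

The Hessian of f at 0 has rank 0. Corank 2; j^3 = 3*s^3 is a perfect cube, so E-series; the 4-jet and mu = 6 give E_6.

E6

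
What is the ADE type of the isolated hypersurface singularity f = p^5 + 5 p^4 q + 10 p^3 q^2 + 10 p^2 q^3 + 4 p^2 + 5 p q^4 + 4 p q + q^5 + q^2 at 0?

A4

The Hessian of f at 0 has rank 1. Corank 1: A-series; mu = 4 gives A_4.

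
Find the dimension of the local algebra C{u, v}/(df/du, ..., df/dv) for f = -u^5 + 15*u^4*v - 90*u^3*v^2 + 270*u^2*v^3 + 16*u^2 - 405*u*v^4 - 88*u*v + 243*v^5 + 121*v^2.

The Hessian of f at 0 has rank 1. Corank 1: A-series; mu = 4 gives A_4.

4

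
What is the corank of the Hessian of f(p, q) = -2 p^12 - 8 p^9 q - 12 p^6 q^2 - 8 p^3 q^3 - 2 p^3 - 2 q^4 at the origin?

2

Hessian at 0 has rank 0.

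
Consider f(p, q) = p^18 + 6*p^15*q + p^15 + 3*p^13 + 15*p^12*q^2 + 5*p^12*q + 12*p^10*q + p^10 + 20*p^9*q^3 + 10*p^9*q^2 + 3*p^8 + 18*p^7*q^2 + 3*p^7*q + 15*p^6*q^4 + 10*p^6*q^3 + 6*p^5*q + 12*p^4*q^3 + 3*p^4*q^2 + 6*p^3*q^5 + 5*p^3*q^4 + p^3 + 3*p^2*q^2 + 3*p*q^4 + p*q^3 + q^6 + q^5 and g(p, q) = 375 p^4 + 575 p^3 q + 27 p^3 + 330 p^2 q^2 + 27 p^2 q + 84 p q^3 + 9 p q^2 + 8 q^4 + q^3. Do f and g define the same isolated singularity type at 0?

Yes.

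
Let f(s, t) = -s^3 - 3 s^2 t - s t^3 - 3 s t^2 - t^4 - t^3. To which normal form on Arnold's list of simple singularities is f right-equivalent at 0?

E_7

The Hessian of f at 0 has rank 0. Corank 2; j^3 = -(s + t)^3 is a perfect cube, so E-series; the 4-jet and mu = 7 give E_7.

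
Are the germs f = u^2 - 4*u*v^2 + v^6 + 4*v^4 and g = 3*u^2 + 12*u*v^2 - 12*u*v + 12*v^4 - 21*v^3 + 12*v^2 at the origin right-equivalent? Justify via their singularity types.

No.

The Hessian of f at 0 has rank 1. Corank 1: A-series; mu = 5 gives A_5. The Hessian of g at 0 has rank 1. Corank 1: A-series; mu = 2 gives A_2. f is A_5 but g is A_2, hence not right-equivalent.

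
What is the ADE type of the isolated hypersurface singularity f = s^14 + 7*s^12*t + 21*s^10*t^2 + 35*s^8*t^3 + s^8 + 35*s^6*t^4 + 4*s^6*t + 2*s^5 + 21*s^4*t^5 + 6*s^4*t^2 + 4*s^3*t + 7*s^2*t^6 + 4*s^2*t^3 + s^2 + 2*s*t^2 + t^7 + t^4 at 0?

The Hessian of f at 0 has rank 1. Corank 1: A-series; mu = 6 gives A_6.

A_{6}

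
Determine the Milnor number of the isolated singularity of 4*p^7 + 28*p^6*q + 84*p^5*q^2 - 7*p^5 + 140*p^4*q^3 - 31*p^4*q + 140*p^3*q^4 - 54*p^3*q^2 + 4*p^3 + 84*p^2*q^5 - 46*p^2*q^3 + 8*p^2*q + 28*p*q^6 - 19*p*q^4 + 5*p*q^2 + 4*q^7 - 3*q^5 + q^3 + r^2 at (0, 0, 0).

6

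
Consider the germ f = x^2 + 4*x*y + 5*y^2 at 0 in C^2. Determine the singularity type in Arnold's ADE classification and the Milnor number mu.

The Hessian of f at 0 is [[2, 4], [4, 10]] with rank 2, so corank 0. A Groebner basis of the Jacobian ideal J(f) in C{x,y} is {x, y}; counting standard monomials gives mu = 1. Corank 0: nondegenerate Morse point, so A_1.

Type A_{1}, Milnor number mu = 1.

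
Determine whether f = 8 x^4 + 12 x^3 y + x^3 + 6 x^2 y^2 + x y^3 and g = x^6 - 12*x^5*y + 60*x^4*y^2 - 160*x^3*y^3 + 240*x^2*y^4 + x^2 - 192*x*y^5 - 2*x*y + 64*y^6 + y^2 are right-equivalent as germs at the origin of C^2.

The Hessian of f at 0 has rank 0. Corank 2; j^3 = x^3 is a perfect cube, so E-series; the 4-jet and mu = 7 give E_7. The Hessian of g at 0 has rank 1. Corank 1: A-series; mu = 5 gives A_5. f is E_7 but g is A_5, hence not right-equivalent.

No.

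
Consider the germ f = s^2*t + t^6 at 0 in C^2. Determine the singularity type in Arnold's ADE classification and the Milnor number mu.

Type D_{7}, Milnor number mu = 7.

The Hessian of f at 0 is [[0, 0], [0, 0]] with rank 0, so corank 2. A Groebner basis of the Jacobian ideal J(f) in C{s,t} is {s^2/6 + t^5, s^3, s*t}; counting standard monomials gives mu = 7. Corank 2; j^3 = s^2*t has shape L^2 M (L != M), so D-series; mu = 7 gives D_7.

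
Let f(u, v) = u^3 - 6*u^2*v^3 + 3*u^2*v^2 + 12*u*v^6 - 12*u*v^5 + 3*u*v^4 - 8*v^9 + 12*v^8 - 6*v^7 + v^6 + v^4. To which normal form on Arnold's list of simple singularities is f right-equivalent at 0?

E6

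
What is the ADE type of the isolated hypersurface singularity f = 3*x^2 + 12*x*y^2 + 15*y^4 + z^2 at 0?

A_3

The Hessian of f at 0 has rank 2. Corank 1: A-series; mu = 3 gives A_3.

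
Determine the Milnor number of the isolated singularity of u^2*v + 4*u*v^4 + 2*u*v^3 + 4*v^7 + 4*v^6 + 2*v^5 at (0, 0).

6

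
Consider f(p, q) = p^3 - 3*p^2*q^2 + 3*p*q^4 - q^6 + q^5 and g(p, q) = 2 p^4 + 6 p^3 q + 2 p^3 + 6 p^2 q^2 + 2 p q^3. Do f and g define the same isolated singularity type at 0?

No.

The Hessian of f at 0 is [[0, 0], [0, 0]] with rank 0, so corank 2. A Groebner basis of the Jacobian ideal J(f) in C{p,q} is {q^4, p^3, -p^2/2 + p*q^2}; counting standard monomials gives mu = 8. Corank 2; j^3 = p^3 is a perfect cube, so E-series; the 5-jet and mu = 8 give E_8. The Hessian of g at 0 is [[0, 0], [0, 0]] with rank 0, so corank 2. A Groebner basis of the Jacobian ideal J(g) in C{p,q} is {3*p^2 + q^4 + q^3, p^3, p^2*q - p^2 - q^3/3, 2*p^2 + p*q^2 + 2*q^3/3}; counting standard monomials gives mu = 7. Corank 2; j^3 = 2*p^3 is a perfect cube, so E-series; the 4-jet and mu = 7 give E_7. f is E_8 but g is E_7, hence not right-equivalent.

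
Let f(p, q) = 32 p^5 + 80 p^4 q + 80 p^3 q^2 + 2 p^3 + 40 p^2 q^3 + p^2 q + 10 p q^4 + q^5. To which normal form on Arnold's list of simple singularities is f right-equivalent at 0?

The Hessian of f at 0 is [[0, 0], [0, 0]] with rank 0, so corank 2. A Groebner basis of the Jacobian ideal J(f) in C{p,q} is {-p*q/10 + q^4, p*q^2, p^2 + p*q/2}; counting standard monomials gives mu = 6. Corank 2; j^3 = p^2*(2*p + q) has shape L^2 M (L != M), so D-series; mu = 6 gives D_6.

D_{6}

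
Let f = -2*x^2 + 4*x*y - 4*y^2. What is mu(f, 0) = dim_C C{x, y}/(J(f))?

1

The Hessian of f at 0 has rank 2. Corank 0: nondegenerate Morse point, so A_1.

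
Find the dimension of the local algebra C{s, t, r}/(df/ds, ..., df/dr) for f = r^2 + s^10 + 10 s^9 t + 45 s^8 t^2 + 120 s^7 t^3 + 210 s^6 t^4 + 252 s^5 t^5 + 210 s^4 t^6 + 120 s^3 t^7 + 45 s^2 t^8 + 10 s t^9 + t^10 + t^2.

The Hessian of f at 0 has rank 2. Corank 1: A-series; mu = 9 gives A_9.

9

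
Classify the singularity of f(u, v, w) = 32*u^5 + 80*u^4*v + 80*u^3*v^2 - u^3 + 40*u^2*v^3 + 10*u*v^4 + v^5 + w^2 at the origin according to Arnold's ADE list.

E8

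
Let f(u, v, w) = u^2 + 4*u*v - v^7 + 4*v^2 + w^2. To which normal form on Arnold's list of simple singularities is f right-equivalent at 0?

The Hessian of f at 0 has rank 2. Corank 1: A-series; mu = 6 gives A_6.

A_6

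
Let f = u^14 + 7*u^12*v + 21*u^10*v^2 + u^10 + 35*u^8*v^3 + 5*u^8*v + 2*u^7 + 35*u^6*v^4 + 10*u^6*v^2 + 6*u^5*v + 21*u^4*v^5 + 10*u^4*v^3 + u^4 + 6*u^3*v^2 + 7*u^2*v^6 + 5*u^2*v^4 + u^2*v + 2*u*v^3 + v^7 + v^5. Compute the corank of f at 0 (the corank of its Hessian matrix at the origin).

Hessian at 0 has rank 0.

2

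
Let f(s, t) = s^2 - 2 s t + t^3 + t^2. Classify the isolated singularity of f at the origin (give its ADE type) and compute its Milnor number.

Type A_{2}, Milnor number mu = 2.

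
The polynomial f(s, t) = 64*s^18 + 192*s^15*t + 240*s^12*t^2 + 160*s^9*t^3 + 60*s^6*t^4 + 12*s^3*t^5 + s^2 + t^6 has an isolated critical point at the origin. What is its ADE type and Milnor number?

The Hessian of f at 0 is [[2, 0], [0, 0]] with rank 1, so corank 1. A Groebner basis of the Jacobian ideal J(f) in C{s,t} is {t^5, s}; counting standard monomials gives mu = 5. Corank 1: A-series; mu = 5 gives A_5.

Type A5, Milnor number mu = 5.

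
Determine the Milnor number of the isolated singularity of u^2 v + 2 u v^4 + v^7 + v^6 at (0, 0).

7

The Hessian of f at 0 has rank 0. Corank 2; j^3 = u^2*v has shape L^2 M (L != M), so D-series; mu = 7 gives D_7.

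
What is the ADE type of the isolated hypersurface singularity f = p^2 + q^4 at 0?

The Hessian of f at 0 has rank 1. Corank 1: A-series; mu = 3 gives A_3.

A3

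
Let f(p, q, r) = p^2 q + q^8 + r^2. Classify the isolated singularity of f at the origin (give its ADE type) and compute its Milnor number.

Type D_9, Milnor number mu = 9.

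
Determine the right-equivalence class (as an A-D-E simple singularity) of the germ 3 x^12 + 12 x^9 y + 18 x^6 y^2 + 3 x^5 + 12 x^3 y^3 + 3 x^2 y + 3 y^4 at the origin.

D_{5}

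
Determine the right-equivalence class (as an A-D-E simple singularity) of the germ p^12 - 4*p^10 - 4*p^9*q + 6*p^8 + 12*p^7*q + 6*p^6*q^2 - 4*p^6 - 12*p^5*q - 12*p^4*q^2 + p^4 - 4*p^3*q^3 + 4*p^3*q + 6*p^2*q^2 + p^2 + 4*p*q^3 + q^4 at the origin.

A3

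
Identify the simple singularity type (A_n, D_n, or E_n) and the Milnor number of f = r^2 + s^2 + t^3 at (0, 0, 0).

Type A_2, Milnor number mu = 2.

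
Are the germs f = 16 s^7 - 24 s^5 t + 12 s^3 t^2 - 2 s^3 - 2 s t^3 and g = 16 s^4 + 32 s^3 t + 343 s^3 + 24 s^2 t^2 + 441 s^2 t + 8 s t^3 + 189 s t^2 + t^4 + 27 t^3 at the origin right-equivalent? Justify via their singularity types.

The Hessian of f at 0 has rank 0. Corank 2; j^3 = -2*s^3 is a perfect cube, so E-series; the 4-jet and mu = 7 give E_7. The Hessian of g at 0 has rank 0. Corank 2; j^3 = (7*s + 3*t)^3 is a perfect cube, so E-series; the 4-jet and mu = 6 give E_6. f is E_7 but g is E_6, hence not right-equivalent.

No.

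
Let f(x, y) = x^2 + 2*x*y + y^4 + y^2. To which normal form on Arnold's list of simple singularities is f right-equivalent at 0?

A3

The Hessian of f at 0 is [[2, 2], [2, 2]] with rank 1, so corank 1. A Groebner basis of the Jacobian ideal J(f) in C{x,y} is {y^3, x + y}; counting standard monomials gives mu = 3. Corank 1: A-series; mu = 3 gives A_3.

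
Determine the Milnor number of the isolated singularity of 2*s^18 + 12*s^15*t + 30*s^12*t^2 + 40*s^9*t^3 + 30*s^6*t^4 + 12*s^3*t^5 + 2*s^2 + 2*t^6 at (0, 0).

The Hessian of f at 0 is [[4, 0], [0, 0]] with rank 1, so corank 1. A Groebner basis of the Jacobian ideal J(f) in C{s,t} is {t^5, s}; counting standard monomials gives mu = 5. Corank 1: A-series; mu = 5 gives A_5.

5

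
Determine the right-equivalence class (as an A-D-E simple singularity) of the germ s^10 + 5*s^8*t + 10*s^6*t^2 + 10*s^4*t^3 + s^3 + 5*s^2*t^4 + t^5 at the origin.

E8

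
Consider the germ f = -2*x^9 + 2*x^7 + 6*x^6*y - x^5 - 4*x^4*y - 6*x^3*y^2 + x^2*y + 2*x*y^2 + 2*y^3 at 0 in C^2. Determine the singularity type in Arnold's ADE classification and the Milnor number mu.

Type D_{4}, Milnor number mu = 4.

The Hessian of f at 0 is [[0, 0], [0, 0]] with rank 0, so corank 2. A Groebner basis of the Jacobian ideal J(f) in C{x,y} is {y^3, x^2 + 2*y^2, x*y + y^2}; counting standard monomials gives mu = 4. Corank 2; j^3 = y*(x^2 + 2*x*y + 2*y^2) splits into three distinct lines over C (the quadratic factor has nonzero discriminant), so D_4.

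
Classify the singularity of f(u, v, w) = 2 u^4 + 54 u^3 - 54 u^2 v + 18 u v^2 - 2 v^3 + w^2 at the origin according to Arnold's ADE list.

The Hessian of f at 0 is [[0, 0, 0], [0, 0, 0], [0, 0, 2]] with rank 1, so corank 2. A Groebner basis of the Jacobian ideal J(f) in C{u,v,w} is {v^4, u*v^2 - 2*v^3/9, u^2 - 2*u*v/3 + v^2/9, w}; counting standard monomials gives mu = 6. Corank 2; j^3 = 2*(3*u - v)^3 is a perfect cube, so E-series; the 4-jet and mu = 6 give E_6.

E_{6}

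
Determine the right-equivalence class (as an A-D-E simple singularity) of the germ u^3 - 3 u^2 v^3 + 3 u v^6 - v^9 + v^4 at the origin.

E6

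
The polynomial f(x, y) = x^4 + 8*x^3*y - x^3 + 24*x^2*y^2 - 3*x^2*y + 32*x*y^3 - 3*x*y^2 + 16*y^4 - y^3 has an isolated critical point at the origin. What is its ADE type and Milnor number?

Type E_6, Milnor number mu = 6.

The Hessian of f at 0 has rank 0. Corank 2; j^3 = -(x + y)^3 is a perfect cube, so E-series; the 4-jet and mu = 6 give E_6.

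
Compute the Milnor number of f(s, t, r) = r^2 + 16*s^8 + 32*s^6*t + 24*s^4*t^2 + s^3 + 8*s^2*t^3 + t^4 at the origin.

6

The Hessian of f at 0 has rank 1. Corank 2; j^3 = s^3 is a perfect cube, so E-series; the 4-jet and mu = 6 give E_6.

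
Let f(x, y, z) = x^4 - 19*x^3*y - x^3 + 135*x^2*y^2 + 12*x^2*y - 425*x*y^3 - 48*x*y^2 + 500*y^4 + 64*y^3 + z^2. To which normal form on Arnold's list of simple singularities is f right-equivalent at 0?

E_{7}

The Hessian of f at 0 is [[0, 0, 0], [0, 0, 0], [0, 0, 2]] with rank 1, so corank 2. A Groebner basis of the Jacobian ideal J(f) in C{x,y,z} is {3*x^2 - 24*x*y + y^4 + y^3 + 48*y^2, x^3 - 108*x^2 + 864*x*y - 100*y^3 - 1728*y^2, x^2*y - 17*x^2 + 136*x*y - 65*y^3/3 - 272*y^2, -2*x^2 + x*y^2 + 16*x*y - 14*y^3/3 - 32*y^2, z}; counting standard monomials gives mu = 7. Corank 2; j^3 = -(x - 4*y)^3 is a perfect cube, so E-series; the 4-jet and mu = 7 give E_7.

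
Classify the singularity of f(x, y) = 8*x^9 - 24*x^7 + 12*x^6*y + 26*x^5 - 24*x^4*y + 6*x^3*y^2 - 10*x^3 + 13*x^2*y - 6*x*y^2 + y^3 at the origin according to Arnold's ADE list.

D_4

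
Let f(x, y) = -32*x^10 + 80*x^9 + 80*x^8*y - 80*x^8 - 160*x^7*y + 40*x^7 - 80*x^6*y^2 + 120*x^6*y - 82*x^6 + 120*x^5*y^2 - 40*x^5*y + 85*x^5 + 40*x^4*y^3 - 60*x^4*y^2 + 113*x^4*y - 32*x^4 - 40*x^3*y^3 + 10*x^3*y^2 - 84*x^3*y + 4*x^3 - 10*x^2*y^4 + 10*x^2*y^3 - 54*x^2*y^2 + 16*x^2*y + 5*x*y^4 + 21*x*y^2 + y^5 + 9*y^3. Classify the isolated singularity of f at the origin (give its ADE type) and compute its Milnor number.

Type D6, Milnor number mu = 6.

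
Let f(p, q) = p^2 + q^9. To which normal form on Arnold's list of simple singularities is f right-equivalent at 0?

The Hessian of f at 0 has rank 1. Corank 1: A-series; mu = 8 gives A_8.

A8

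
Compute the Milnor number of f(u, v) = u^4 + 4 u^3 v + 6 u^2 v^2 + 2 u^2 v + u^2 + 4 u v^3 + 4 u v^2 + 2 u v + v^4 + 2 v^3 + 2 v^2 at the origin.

1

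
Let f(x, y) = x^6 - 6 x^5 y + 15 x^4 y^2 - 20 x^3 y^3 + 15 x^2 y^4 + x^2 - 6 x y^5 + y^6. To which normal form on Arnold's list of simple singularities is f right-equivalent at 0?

A_5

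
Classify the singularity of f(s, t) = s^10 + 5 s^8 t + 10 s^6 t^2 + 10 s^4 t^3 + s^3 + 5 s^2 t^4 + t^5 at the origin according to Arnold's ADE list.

E_{8}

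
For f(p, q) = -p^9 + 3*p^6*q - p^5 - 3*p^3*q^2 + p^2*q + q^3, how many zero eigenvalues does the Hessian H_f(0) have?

The Hessian at 0 is [[0, 0], [0, 0]] of rank 0; hence corank 2.

2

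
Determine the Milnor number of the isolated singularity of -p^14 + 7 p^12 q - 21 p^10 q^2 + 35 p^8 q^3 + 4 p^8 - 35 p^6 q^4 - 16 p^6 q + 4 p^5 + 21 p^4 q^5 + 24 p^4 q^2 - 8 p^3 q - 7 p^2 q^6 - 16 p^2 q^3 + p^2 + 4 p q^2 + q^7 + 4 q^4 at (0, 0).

6

The Hessian of f at 0 is [[2, 0], [0, 0]] with rank 1, so corank 1. A Groebner basis of the Jacobian ideal J(f) in C{p,q} is {p^3, p^2*q - p/4 - q^2/2, p^2/2 + p*q^2, p*q/2 + q^3}; counting standard monomials gives mu = 6. Corank 1: A-series; mu = 6 gives A_6.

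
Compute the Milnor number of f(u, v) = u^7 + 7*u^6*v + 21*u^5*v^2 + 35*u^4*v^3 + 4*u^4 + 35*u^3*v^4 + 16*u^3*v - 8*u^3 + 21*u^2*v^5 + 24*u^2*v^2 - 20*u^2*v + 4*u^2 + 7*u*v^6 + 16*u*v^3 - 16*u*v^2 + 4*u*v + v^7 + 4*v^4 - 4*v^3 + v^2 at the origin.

6

The Hessian of f at 0 has rank 1. Corank 1: A-series; mu = 6 gives A_6.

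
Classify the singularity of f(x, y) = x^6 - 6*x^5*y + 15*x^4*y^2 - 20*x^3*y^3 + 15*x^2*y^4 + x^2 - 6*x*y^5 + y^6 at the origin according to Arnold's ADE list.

A_5

The Hessian of f at 0 has rank 1. Corank 1: A-series; mu = 5 gives A_5.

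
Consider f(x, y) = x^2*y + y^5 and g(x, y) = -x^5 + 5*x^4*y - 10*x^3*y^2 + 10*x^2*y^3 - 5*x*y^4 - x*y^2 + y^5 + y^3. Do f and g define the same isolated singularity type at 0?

Yes.

The Hessian of f at 0 is [[0, 0], [0, 0]] with rank 0, so corank 2. A Groebner basis of the Jacobian ideal J(f) in C{x,y} is {x^2/5 + y^4, x^3, x*y}; counting standard monomials gives mu = 6. Corank 2; j^3 = x^2*y has shape L^2 M (L != M), so D-series; mu = 6 gives D_6. The Hessian of g at 0 is [[0, 0], [0, 0]] with rank 0, so corank 2. A Groebner basis of the Jacobian ideal J(g) in C{x,y} is {x^4 + y^2/5, y^3, x*y - y^2}; counting standard monomials gives mu = 6. Corank 2; j^3 = -y^2*(x - y) has shape L^2 M (L != M), so D-series; mu = 6 gives D_6. Both have type D_6, hence right-equivalent.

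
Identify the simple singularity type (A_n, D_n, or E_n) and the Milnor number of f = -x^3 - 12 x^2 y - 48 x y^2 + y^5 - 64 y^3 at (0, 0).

Type E_8, Milnor number mu = 8.

The Hessian of f at 0 has rank 0. Corank 2; j^3 = -(x + 4*y)^3 is a perfect cube, so E-series; the 5-jet and mu = 8 give E_8.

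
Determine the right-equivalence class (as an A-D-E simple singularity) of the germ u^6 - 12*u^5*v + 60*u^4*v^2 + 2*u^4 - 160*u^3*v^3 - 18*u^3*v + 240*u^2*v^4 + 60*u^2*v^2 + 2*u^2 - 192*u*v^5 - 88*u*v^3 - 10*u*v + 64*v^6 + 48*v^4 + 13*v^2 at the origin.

A1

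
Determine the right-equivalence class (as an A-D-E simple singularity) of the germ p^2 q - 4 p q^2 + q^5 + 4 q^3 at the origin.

D_6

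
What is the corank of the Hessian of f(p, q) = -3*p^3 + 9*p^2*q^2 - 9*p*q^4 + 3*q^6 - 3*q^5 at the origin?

2

The Hessian at 0 is [[0, 0], [0, 0]] of rank 0; hence corank 2.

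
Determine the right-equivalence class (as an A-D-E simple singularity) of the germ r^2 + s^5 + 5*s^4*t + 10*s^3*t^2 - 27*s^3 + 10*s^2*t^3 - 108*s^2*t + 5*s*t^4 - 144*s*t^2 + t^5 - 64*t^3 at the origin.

E_8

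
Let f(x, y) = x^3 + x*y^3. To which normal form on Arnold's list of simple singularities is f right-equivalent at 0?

The Hessian of f at 0 is [[0, 0], [0, 0]] with rank 0, so corank 2. A Groebner basis of the Jacobian ideal J(f) in C{x,y} is {x^3, x*y^2, 3*x^2 + y^3}; counting standard monomials gives mu = 7. Corank 2; j^3 = x^3 is a perfect cube, so E-series; the 4-jet and mu = 7 give E_7.

E_7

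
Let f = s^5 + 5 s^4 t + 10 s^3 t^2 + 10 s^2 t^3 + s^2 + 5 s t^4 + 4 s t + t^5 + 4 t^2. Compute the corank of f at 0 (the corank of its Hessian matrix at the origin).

1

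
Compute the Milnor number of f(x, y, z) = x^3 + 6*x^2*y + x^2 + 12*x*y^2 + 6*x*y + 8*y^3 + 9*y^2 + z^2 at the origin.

The Hessian of f at 0 has rank 2. Corank 1: A-series; mu = 2 gives A_2.

2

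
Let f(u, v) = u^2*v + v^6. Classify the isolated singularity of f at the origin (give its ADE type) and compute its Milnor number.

The Hessian of f at 0 is [[0, 0], [0, 0]] with rank 0, so corank 2. A Groebner basis of the Jacobian ideal J(f) in C{u,v} is {u^2/6 + v^5, u^3, u*v}; counting standard monomials gives mu = 7. Corank 2; j^3 = u^2*v has shape L^2 M (L != M), so D-series; mu = 7 gives D_7.

Type D_7, Milnor number mu = 7.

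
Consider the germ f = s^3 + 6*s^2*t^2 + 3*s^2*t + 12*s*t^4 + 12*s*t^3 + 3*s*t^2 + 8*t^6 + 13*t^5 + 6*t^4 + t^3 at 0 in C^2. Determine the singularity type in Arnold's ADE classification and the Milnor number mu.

Type E_8, Milnor number mu = 8.

The Hessian of f at 0 has rank 0. Corank 2; j^3 = (s + t)^3 is a perfect cube, so E-series; the 5-jet and mu = 8 give E_8.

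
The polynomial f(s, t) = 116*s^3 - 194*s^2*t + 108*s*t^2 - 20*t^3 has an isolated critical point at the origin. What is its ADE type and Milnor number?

The Hessian of f at 0 is [[0, 0], [0, 0]] with rank 0, so corank 2. A Groebner basis of the Jacobian ideal J(f) in C{s,t} is {t^3, s^2 - 6*t^2/13, s*t - 9*t^2/13}; counting standard monomials gives mu = 4. Corank 2; j^3 = 2*(2*s - t)*(29*s^2 - 34*s*t + 10*t^2) splits into three distinct lines over C (the quadratic factor has nonzero discriminant), so D_4.

Type D4, Milnor number mu = 4.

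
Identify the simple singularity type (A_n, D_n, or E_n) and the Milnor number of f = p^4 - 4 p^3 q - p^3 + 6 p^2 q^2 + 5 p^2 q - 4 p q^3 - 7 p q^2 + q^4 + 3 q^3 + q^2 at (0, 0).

Type A_2, Milnor number mu = 2.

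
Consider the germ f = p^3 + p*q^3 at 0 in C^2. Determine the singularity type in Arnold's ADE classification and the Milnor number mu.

Type E7, Milnor number mu = 7.

The Hessian of f at 0 is [[0, 0], [0, 0]] with rank 0, so corank 2. A Groebner basis of the Jacobian ideal J(f) in C{p,q} is {p^3, p*q^2, 3*p^2 + q^3}; counting standard monomials gives mu = 7. Corank 2; j^3 = p^3 is a perfect cube, so E-series; the 4-jet and mu = 7 give E_7.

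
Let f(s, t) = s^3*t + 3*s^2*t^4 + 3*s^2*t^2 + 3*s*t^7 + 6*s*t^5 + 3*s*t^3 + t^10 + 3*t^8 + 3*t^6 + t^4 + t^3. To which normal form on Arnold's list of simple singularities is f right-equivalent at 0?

The Hessian of f at 0 is [[0, 0], [0, 0]] with rank 0, so corank 2. A Groebner basis of the Jacobian ideal J(f) in C{s,t} is {s^3 - 3*s*t^2 + 3*t^2, s^2*t + 2*s*t^2, t^3}; counting standard monomials gives mu = 7. Corank 2; j^3 = t^3 is a perfect cube, so E-series; the 4-jet and mu = 7 give E_7.

E_{7}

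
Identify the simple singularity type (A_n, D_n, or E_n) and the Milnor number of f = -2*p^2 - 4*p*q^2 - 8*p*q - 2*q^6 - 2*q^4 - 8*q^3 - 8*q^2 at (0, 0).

The Hessian of f at 0 has rank 1. Corank 1: A-series; mu = 5 gives A_5.

Type A_{5}, Milnor number mu = 5.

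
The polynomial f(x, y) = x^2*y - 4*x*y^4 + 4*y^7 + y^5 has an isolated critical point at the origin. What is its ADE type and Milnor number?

Type D6, Milnor number mu = 6.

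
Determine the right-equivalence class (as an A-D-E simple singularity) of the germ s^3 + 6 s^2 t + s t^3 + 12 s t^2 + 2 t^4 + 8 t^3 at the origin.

E7

The Hessian of f at 0 has rank 0. Corank 2; j^3 = (s + 2*t)^3 is a perfect cube, so E-series; the 4-jet and mu = 7 give E_7.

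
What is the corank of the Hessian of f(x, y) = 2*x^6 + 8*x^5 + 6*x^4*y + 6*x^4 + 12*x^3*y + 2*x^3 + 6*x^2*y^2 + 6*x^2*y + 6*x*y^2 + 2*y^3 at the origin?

The Hessian at 0 is [[0, 0], [0, 0]] of rank 0; hence corank 2.

2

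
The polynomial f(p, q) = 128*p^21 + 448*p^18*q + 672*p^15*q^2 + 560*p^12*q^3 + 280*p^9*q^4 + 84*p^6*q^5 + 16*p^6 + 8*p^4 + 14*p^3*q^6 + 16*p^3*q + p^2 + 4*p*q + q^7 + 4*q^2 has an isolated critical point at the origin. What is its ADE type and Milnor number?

The Hessian of f at 0 is [[2, 4], [4, 8]] with rank 1, so corank 1. A Groebner basis of the Jacobian ideal J(f) in C{p,q} is {-p*q/32 + q^4 - q^2/16, p*q^2 + p/48 + 4*q^3/3 + q/24, p^2 + 4*p*q + 4*q^2}; counting standard monomials gives mu = 6. Corank 1: A-series; mu = 6 gives A_6.

Type A6, Milnor number mu = 6.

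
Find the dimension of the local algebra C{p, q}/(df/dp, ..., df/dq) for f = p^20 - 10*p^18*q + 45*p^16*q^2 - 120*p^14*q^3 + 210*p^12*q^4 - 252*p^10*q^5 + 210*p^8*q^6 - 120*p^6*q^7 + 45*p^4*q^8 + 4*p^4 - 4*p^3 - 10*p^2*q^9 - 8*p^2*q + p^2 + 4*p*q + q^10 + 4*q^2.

9

The Hessian of f at 0 has rank 1. Corank 1: A-series; mu = 9 gives A_9.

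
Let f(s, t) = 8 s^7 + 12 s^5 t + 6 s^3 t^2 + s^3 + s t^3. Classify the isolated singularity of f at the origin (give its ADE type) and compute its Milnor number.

The Hessian of f at 0 is [[0, 0], [0, 0]] with rank 0, so corank 2. A Groebner basis of the Jacobian ideal J(f) in C{s,t} is {s^3, s*t^2, 3*s^2 + t^3}; counting standard monomials gives mu = 7. Corank 2; j^3 = s^3 is a perfect cube, so E-series; the 4-jet and mu = 7 give E_7.

Type E_7, Milnor number mu = 7.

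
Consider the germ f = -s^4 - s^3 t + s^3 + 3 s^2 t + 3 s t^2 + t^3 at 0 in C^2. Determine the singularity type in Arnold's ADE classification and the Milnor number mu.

Type E7, Milnor number mu = 7.

The Hessian of f at 0 is [[0, 0], [0, 0]] with rank 0, so corank 2. A Groebner basis of the Jacobian ideal J(f) in C{s,t} is {3*s^2 + 6*s*t + t^4 + t^3 + 3*t^2, s^3 - 3*s^2 - 6*s*t - 3*t^2, s^2*t + 3*s^2 + 6*s*t + 3*t^2, -2*s^2 + s*t^2 - 4*s*t + t^3/3 - 2*t^2}; counting standard monomials gives mu = 7. Corank 2; j^3 = (s + t)^3 is a perfect cube, so E-series; the 4-jet and mu = 7 give E_7.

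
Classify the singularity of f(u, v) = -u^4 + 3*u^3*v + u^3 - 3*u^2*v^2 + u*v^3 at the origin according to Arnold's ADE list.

The Hessian of f at 0 is [[0, 0], [0, 0]] with rank 0, so corank 2. A Groebner basis of the Jacobian ideal J(f) in C{u,v} is {3*u^2 + v^4 + v^3, u^3, u^2*v - u^2 - v^3/3, -2*u^2 + u*v^2 - 2*v^3/3}; counting standard monomials gives mu = 7. Corank 2; j^3 = u^3 is a perfect cube, so E-series; the 4-jet and mu = 7 give E_7.

E_7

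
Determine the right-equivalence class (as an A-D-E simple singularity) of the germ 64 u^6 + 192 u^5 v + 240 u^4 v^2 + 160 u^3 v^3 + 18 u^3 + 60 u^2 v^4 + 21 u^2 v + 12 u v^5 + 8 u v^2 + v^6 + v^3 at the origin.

D7

The Hessian of f at 0 is [[0, 0], [0, 0]] with rank 0, so corank 2. A Groebner basis of the Jacobian ideal J(f) in C{u,v} is {-243*u*v/4 + v^5 - 81*v^2/4, u*v^2 + v^3/3, u^2 + 5*u*v/6 + v^2/6}; counting standard monomials gives mu = 7. Corank 2; j^3 = (2*u + v)*(3*u + v)^2 has shape L^2 M (L != M), so D-series; mu = 7 gives D_7.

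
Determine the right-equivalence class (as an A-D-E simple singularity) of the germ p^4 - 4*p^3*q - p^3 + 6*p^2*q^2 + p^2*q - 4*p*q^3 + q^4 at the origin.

D_{5}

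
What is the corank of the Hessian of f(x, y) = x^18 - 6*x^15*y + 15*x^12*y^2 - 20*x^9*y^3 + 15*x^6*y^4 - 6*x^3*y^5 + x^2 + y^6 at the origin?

Hessian at 0 has rank 1.

1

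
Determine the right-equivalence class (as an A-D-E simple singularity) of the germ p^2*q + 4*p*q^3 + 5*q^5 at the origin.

D6

The Hessian of f at 0 has rank 0. Corank 2; j^3 = p^2*q has shape L^2 M (L != M), so D-series; mu = 6 gives D_6.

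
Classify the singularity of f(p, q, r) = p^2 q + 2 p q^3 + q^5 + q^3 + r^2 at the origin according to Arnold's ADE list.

D_4

The Hessian of f at 0 has rank 1. Corank 2; j^3 = q*(p^2 + q^2) splits into three distinct lines over C (the quadratic factor has nonzero discriminant), so D_4.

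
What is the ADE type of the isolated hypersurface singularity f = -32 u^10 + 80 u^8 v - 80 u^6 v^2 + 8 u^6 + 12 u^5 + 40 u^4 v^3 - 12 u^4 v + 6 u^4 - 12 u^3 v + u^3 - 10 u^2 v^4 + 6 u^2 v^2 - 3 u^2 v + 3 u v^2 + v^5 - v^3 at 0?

The Hessian of f at 0 has rank 0. Corank 2; j^3 = (u - v)^3 is a perfect cube, so E-series; the 5-jet and mu = 8 give E_8.

E8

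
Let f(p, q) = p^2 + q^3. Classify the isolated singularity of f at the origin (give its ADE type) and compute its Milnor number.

The Hessian of f at 0 has rank 1. Corank 1: A-series; mu = 2 gives A_2.

Type A_2, Milnor number mu = 2.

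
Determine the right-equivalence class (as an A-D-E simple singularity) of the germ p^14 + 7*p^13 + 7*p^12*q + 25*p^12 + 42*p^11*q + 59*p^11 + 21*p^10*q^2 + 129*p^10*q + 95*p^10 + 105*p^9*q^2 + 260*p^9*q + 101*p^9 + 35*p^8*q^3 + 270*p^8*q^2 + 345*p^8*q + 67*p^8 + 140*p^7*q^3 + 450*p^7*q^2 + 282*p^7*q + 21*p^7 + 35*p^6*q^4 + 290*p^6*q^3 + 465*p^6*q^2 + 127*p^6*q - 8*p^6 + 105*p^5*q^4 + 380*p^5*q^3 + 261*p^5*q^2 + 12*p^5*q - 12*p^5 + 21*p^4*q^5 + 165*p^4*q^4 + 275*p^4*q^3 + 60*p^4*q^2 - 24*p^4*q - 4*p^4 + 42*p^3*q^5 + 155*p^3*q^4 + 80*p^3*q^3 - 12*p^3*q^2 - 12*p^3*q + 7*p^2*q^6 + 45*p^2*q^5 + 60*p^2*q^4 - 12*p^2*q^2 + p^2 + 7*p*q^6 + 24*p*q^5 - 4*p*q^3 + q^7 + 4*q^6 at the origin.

The Hessian of f at 0 is [[2, 0], [0, 0]] with rank 1, so corank 1. A Groebner basis of the Jacobian ideal J(f) in C{p,q} is {-p*q/2 + q^4, p*q^2 - p/6 + q^3/3, p^2}; counting standard monomials gives mu = 6. Corank 1: A-series; mu = 6 gives A_6.

A_6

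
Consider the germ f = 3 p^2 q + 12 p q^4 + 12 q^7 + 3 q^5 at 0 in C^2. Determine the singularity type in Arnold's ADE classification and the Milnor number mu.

Type D6, Milnor number mu = 6.

The Hessian of f at 0 is [[0, 0], [0, 0]] with rank 0, so corank 2. A Groebner basis of the Jacobian ideal J(f) in C{p,q} is {p*q/2 + q^4, p*q^2, p^2 - 5*p*q/2}; counting standard monomials gives mu = 6. Corank 2; j^3 = 3*p^2*q has shape L^2 M (L != M), so D-series; mu = 6 gives D_6.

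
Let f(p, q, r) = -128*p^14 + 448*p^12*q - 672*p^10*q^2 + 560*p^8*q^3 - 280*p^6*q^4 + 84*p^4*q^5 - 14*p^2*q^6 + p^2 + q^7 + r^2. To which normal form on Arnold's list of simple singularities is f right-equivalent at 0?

The Hessian of f at 0 has rank 2. Corank 1: A-series; mu = 6 gives A_6.

A6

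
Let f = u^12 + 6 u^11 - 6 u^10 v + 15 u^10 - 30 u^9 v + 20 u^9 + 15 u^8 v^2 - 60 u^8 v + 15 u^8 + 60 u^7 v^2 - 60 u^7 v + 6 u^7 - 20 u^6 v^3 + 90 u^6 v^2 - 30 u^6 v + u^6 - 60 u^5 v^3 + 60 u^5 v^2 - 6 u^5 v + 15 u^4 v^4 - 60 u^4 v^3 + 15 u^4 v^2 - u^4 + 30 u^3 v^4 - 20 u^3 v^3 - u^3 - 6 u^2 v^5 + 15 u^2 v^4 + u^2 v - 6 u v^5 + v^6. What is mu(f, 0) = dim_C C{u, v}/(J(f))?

The Hessian of f at 0 has rank 0. Corank 2; j^3 = -u^2*(u - v) has shape L^2 M (L != M), so D-series; mu = 7 gives D_7.

7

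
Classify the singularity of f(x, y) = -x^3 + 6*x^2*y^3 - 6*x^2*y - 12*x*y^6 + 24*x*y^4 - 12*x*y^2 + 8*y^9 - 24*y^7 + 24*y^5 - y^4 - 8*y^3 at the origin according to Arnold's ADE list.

The Hessian of f at 0 is [[0, 0], [0, 0]] with rank 0, so corank 2. A Groebner basis of the Jacobian ideal J(f) in C{x,y} is {y^3, x^2 + 4*x*y + 4*y^2}; counting standard monomials gives mu = 6. Corank 2; j^3 = -(x + 2*y)^3 is a perfect cube, so E-series; the 4-jet and mu = 6 give E_6.

E_{6}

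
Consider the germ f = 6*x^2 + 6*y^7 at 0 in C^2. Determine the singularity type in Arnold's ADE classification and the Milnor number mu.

The Hessian of f at 0 has rank 1. Corank 1: A-series; mu = 6 gives A_6.

Type A_6, Milnor number mu = 6.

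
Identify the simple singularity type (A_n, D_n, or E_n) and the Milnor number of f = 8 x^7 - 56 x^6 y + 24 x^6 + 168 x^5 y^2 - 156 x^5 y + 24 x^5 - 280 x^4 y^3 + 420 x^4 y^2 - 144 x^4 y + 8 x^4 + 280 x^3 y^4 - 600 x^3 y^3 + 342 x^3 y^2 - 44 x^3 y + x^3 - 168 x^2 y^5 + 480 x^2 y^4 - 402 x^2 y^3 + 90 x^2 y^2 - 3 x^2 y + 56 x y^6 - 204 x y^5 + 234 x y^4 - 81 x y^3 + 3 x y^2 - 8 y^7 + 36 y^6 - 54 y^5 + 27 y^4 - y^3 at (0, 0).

Type E_7, Milnor number mu = 7.

The Hessian of f at 0 has rank 0. Corank 2; j^3 = (x - y)^3 is a perfect cube, so E-series; the 4-jet and mu = 7 give E_7.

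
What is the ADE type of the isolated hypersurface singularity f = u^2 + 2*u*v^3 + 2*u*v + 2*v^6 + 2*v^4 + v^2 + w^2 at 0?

A5

The Hessian of f at 0 has rank 2. Corank 1: A-series; mu = 5 gives A_5.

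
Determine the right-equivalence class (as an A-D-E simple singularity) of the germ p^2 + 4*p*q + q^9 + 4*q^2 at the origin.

The Hessian of f at 0 has rank 1. Corank 1: A-series; mu = 8 gives A_8.

A_8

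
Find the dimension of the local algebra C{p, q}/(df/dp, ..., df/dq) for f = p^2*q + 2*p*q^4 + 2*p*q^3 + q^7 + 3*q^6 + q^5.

7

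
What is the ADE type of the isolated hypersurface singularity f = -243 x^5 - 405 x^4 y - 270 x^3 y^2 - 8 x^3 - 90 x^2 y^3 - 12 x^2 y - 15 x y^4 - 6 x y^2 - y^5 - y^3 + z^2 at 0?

The Hessian of f at 0 is [[0, 0, 0], [0, 0, 0], [0, 0, 2]] with rank 1, so corank 2. A Groebner basis of the Jacobian ideal J(f) in C{x,y,z} is {y^5, x*y^3 + 11*y^4/24, x^2 + x*y + y^2/4, z}; counting standard monomials gives mu = 8. Corank 2; j^3 = -(2*x + y)^3 is a perfect cube, so E-series; the 5-jet and mu = 8 give E_8.

E_{8}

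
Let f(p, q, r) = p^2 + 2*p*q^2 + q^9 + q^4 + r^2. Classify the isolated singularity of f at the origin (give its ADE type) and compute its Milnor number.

Type A8, Milnor number mu = 8.

The Hessian of f at 0 has rank 2. Corank 1: A-series; mu = 8 gives A_8.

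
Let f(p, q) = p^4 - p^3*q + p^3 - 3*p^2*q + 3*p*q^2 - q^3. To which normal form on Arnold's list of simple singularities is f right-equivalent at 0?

E7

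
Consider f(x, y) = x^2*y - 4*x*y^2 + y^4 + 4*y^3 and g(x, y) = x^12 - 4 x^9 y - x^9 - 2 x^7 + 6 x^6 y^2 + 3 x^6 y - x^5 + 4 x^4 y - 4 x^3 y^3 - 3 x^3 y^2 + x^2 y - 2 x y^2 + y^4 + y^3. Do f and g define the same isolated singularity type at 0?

Yes.

The Hessian of f at 0 is [[0, 0], [0, 0]] with rank 0, so corank 2. A Groebner basis of the Jacobian ideal J(f) in C{x,y} is {x^3 + 2*x^2 - 8*y^2, x^2/4 + y^3 - y^2, x*y - 2*y^2}; counting standard monomials gives mu = 5. Corank 2; j^3 = y*(x - 2*y)^2 has shape L^2 M (L != M), so D-series; mu = 5 gives D_5. The Hessian of g at 0 is [[0, 0], [0, 0]] with rank 0, so corank 2. A Groebner basis of the Jacobian ideal J(g) in C{x,y} is {x^3 + x^2/4 - y^2/4, x^2/4 + y^3 - y^2/4, x*y - y^2}; counting standard monomials gives mu = 5. Corank 2; j^3 = y*(x - y)^2 has shape L^2 M (L != M), so D-series; mu = 5 gives D_5. Both have type D_5, hence right-equivalent.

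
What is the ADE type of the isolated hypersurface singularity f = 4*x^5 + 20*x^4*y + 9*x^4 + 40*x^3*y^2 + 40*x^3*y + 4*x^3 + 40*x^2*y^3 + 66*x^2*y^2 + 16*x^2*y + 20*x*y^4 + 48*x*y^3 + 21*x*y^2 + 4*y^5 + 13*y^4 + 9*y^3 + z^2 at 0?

The Hessian of f at 0 has rank 1. Corank 2; j^3 = (x + y)*(2*x + 3*y)^2 has shape L^2 M (L != M), so D-series; mu = 5 gives D_5.

D5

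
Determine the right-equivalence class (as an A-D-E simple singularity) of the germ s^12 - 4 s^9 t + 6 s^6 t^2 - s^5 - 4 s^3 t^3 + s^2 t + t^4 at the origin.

D5

The Hessian of f at 0 has rank 0. Corank 2; j^3 = s^2*t has shape L^2 M (L != M), so D-series; mu = 5 gives D_5.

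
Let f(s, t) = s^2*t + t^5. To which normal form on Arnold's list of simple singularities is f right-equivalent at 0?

D_{6}

The Hessian of f at 0 has rank 0. Corank 2; j^3 = s^2*t has shape L^2 M (L != M), so D-series; mu = 6 gives D_6.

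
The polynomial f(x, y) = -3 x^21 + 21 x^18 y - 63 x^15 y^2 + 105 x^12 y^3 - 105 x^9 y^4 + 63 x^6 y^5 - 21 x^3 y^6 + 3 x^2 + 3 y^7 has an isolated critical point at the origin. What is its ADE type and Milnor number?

The Hessian of f at 0 has rank 1. Corank 1: A-series; mu = 6 gives A_6.

Type A6, Milnor number mu = 6.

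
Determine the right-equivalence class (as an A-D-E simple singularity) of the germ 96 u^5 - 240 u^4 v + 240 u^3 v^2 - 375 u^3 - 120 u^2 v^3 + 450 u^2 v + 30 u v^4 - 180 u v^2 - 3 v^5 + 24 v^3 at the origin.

The Hessian of f at 0 is [[0, 0], [0, 0]] with rank 0, so corank 2. A Groebner basis of the Jacobian ideal J(f) in C{u,v} is {v^5, u*v^3 - 17*v^4/40, u^2 - 4*u*v/5 + 4*v^2/25}; counting standard monomials gives mu = 8. Corank 2; j^3 = -3*(5*u - 2*v)^3 is a perfect cube, so E-series; the 5-jet and mu = 8 give E_8.

E8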